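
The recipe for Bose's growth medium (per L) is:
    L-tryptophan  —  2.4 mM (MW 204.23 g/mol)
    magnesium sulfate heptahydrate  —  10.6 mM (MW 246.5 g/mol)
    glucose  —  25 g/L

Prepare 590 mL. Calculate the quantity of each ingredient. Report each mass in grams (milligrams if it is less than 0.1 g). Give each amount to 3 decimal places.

L-tryptophan 0.289 g; magnesium sulfate heptahydrate 1.542 g; glucose 14.750 g

Working volume: 590 mL = 0.59 L.
L-tryptophan: 2.4 mmol/L × 204.23 g/mol × 0.59 L ÷ 1000 = 0.289 g
magnesium sulfate heptahydrate: 10.6 mmol/L × 246.5 g/mol × 0.59 L ÷ 1000 = 1.542 g
glucose: 25 g/L × 0.59 L = 14.750 g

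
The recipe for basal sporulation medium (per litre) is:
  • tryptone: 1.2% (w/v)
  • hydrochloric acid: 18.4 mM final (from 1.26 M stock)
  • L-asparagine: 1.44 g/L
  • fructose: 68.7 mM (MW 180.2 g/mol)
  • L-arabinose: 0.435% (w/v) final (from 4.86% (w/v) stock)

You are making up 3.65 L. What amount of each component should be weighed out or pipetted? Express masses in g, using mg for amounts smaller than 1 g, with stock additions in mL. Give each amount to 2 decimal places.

Scale factor relative to 1 L: 3.65.
tryptone: 1.2 g per 100 mL × 3650 mL ÷ 100 = 43.80 g
hydrochloric acid: C1V1 = C2V2 → 18.4 mM × 3650 mL ÷ 1260 mM = 53.30 mL
L-asparagine: 1.44 g/L × 3.65 L = 5.26 g
fructose: 68.7 mmol/L × 180.2 g/mol × 3.65 L ÷ 1000 = 45.19 g
L-arabinose: dilute stock: 0.435% ÷ 4.86% × 3650 mL = 326.70 mL

tryptone 43.80 g; hydrochloric acid 53.30 mL; L-asparagine 5.26 g; fructose 45.19 g; L-arabinose 326.70 mL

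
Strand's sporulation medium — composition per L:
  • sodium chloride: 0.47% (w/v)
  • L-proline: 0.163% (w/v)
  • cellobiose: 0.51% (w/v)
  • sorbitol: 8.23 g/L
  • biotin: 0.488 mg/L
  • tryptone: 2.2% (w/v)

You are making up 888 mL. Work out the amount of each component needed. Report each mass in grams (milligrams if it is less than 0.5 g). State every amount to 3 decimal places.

sodium chloride 4.174 g; L-proline 1.447 g; cellobiose 4.529 g; sorbitol 7.308 g; biotin 0.433 mg; tryptone 19.536 g

Target volume = 888 mL = 0.888 L.
sodium chloride: 0.47% w/v = 4.7 g/L → 4.7 × 0.888 L = 4.174 g
L-proline: 0.163% w/v = 1.63 g/L → 1.63 × 0.888 L = 1.447 g
cellobiose: 0.51% w/v = 5.1 g/L → 5.1 × 0.888 L = 4.529 g
sorbitol: 8.23 g/L × 0.888 L = 7.308 g
biotin: 0.488 mg/L × 0.888 L = 0.433 mg
tryptone: 2.2 g per 100 mL × 888 mL ÷ 100 = 19.536 g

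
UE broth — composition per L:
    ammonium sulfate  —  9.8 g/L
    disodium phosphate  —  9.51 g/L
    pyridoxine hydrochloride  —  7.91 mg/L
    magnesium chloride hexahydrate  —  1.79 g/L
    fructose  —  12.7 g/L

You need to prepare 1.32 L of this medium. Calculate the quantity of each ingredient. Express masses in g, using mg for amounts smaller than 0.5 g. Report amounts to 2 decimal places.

ammonium sulfate 12.94 g; disodium phosphate 12.55 g; pyridoxine hydrochloride 10.44 mg; magnesium chloride hexahydrate 2.36 g; fructose 16.76 g

Scale factor relative to 1 L: 1.32.
ammonium sulfate: 9.8 g/L × 1.32 L = 12.94 g
disodium phosphate: 9.51 g/L × 1.32 L = 12.55 g
pyridoxine hydrochloride: 7.91 mg/L × 1.32 L = 10.44 mg
magnesium chloride hexahydrate: 1.79 g/L × 1.32 L = 2.36 g
fructose: 12.7 g/L × 1.32 L = 16.76 g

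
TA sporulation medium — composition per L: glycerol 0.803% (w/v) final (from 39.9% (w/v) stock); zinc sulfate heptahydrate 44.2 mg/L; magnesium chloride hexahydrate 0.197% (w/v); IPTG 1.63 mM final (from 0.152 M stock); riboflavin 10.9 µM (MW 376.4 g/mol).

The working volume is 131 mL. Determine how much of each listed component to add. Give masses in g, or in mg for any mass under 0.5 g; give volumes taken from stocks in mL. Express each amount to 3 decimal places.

glycerol 2.636 mL; zinc sulfate heptahydrate 5.790 mg; magnesium chloride hexahydrate 258.070 mg; IPTG 1.405 mL; riboflavin 0.537 mg

Target volume = 131 mL = 0.131 L.
glycerol: V = C2·V2/C1 = 0.803% ÷ 39.9% × 131 mL = 2.636 mL
zinc sulfate heptahydrate: 44.2 mg/L × 0.131 L = 5.790 mg
magnesium chloride hexahydrate: 0.197% w/v = 1.97 g/L → 1.97 × 0.131 L = 0.25807 g = 258.070 mg
IPTG: V = C2·V2/C1 = 1.63 mM × 131 mL ÷ 152 mM = 1.405 mL
riboflavin: 10.9 µmol/L × 376.4 g/mol × 0.131 L ÷ 1000 = 0.537 mg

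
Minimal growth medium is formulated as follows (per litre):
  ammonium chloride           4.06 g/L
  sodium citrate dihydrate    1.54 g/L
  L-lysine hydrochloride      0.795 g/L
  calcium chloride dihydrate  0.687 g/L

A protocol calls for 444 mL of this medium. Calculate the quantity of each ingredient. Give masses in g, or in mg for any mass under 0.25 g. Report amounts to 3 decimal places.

ammonium chloride 1.803 g; sodium citrate dihydrate 0.684 g; L-lysine hydrochloride 0.353 g; calcium chloride dihydrate 0.305 g

Target volume = 444 mL = 0.444 L.
ammonium chloride: 4.06 g/L × 0.444 L = 1.803 g
sodium citrate dihydrate: 1.54 g/L × 0.444 L = 0.684 g
L-lysine hydrochloride: 0.795 g/L × 0.444 L = 0.353 g
calcium chloride dihydrate: 0.687 g/L × 0.444 L = 0.305 g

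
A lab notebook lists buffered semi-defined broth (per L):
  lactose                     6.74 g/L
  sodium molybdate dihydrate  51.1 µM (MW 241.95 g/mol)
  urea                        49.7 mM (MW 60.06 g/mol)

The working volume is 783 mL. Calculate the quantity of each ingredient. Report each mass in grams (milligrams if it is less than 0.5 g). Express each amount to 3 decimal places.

Working volume: 783 mL = 0.783 L.
lactose: 6.74 g/L × 0.783 L = 5.277 g
sodium molybdate dihydrate: 51.1 µmol/L × 241.95 g/mol × 0.783 L ÷ 1000 = 9.681 mg
urea: 49.7 mmol/L × 60.06 g/mol × 0.783 L ÷ 1000 = 2.337 g

lactose 5.277 g; sodium molybdate dihydrate 9.681 mg; urea 2.337 g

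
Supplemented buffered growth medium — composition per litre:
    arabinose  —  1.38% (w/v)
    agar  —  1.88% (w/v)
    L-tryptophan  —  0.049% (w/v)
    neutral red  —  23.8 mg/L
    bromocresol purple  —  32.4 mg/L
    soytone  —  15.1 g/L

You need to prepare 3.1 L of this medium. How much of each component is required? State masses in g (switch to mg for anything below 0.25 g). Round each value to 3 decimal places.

arabinose 42.780 g; agar 58.280 g; L-tryptophan 1.519 g; neutral red 73.780 mg; bromocresol purple 100.440 mg; soytone 46.810 g

Working volume: 3.1 L.
arabinose: 1.38 g per 100 mL × 3100 mL ÷ 100 = 42.780 g
agar: 1.88% w/v = 18.8 g/L → 18.8 × 3.1 L = 58.280 g
L-tryptophan: 0.049% w/v = 0.49 g/L → 0.49 × 3.1 L = 1.519 g
neutral red: 23.8 mg/L × 3.1 L = 73.780 mg
bromocresol purple: 32.4 mg/L × 3.1 L = 100.440 mg
soytone: 15.1 g/L × 3.1 L = 46.810 g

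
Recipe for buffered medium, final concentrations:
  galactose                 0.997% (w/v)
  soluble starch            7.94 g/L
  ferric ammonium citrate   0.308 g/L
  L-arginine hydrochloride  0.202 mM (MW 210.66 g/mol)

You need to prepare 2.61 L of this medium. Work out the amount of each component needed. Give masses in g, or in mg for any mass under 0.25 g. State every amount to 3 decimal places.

Working volume: 2.61 L.
galactose: 0.997 g per 100 mL × 2610 mL ÷ 100 = 26.022 g
soluble starch: 7.94 g/L × 2.61 L = 20.723 g
ferric ammonium citrate: 0.308 g/L × 2.61 L = 0.804 g
L-arginine hydrochloride: 0.202 mmol/L × 210.66 mg/mmol × 2.61 L = 111.064 mg

galactose 26.022 g; soluble starch 20.723 g; ferric ammonium citrate 0.804 g; L-arginine hydrochloride 111.064 mg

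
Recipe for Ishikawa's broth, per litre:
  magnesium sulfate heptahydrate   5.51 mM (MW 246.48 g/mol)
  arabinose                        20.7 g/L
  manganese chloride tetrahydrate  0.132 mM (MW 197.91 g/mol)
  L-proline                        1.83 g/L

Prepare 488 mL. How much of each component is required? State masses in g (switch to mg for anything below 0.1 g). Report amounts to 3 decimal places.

Target volume = 488 mL = 0.488 L.
magnesium sulfate heptahydrate: 5.51 mmol/L × 246.48 g/mol × 0.488 L ÷ 1000 = 0.663 g
arabinose: 20.7 g/L × 0.488 L = 10.102 g
manganese chloride tetrahydrate: 0.132 mmol/L × 197.91 mg/mmol × 0.488 L = 12.749 mg
L-proline: 1.83 g/L × 0.488 L = 0.893 g

magnesium sulfate heptahydrate 0.663 g; arabinose 10.102 g; manganese chloride tetrahydrate 12.749 mg; L-proline 0.893 g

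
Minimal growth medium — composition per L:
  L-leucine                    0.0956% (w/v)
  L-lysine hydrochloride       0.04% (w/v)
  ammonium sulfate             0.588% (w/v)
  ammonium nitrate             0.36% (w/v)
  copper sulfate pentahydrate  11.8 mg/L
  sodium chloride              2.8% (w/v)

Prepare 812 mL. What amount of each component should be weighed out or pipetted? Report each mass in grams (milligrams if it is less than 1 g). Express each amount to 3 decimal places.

Target volume = 812 mL = 0.812 L.
L-leucine: 0.0956% w/v = 0.956 g/L → 0.956 × 0.812 L = 0.776272 g = 776.272 mg
L-lysine hydrochloride: 0.04% w/v = 0.4 g/L → 0.4 × 0.812 L = 0.3248 g = 324.800 mg
ammonium sulfate: 0.588 g per 100 mL × 812 mL ÷ 100 = 4.775 g
ammonium nitrate: 0.36 g per 100 mL × 812 mL ÷ 100 = 2.923 g
copper sulfate pentahydrate: 11.8 mg/L × 0.812 L = 9.582 mg
sodium chloride: 2.8% w/v = 28 g/L → 28 × 0.812 L = 22.736 g

L-leucine 776.272 mg; L-lysine hydrochloride 324.800 mg; ammonium sulfate 4.775 g; ammonium nitrate 2.923 g; copper sulfate pentahydrate 9.582 mg; sodium chloride 22.736 g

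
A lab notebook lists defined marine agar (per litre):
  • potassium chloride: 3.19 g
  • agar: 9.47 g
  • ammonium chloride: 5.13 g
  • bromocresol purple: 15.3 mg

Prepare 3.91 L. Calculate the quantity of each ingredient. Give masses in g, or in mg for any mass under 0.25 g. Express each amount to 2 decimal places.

Ratio of target to recipe volume: 3910 / 1000 = 3.91.
potassium chloride: 3.19 g × (3910 mL / 1000 mL) = 12.47 g
agar: 9.47 g × (3910 mL / 1000 mL) = 37.03 g
ammonium chloride: 5.13 g × (3910 mL / 1000 mL) = 20.06 g
bromocresol purple: 15.3 mg × (3910 mL / 1000 mL) = 59.82 mg

potassium chloride 12.47 g; agar 37.03 g; ammonium chloride 20.06 g; bromocresol purple 59.82 mg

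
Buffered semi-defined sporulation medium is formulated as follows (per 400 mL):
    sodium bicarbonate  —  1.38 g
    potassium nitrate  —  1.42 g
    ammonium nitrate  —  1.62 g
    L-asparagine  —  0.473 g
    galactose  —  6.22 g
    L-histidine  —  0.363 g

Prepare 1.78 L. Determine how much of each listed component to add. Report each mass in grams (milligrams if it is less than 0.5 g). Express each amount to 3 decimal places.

Scale factor = 1780 mL / 400 mL = 4.45.
sodium bicarbonate: 1.38 g × (1780 mL / 400 mL) = 6.141 g
potassium nitrate: 1.42 g × (1780 mL / 400 mL) = 6.319 g
ammonium nitrate: 1.62 g × (1780 mL / 400 mL) = 7.209 g
L-asparagine: 0.473 g × (1780 mL / 400 mL) = 2.105 g
galactose: 6.22 g × (1780 mL / 400 mL) = 27.679 g
L-histidine: 0.363 g × (1780 mL / 400 mL) = 1.615 g

sodium bicarbonate 6.141 g; potassium nitrate 6.319 g; ammonium nitrate 7.209 g; L-asparagine 2.105 g; galactose 27.679 g; L-histidine 1.615 g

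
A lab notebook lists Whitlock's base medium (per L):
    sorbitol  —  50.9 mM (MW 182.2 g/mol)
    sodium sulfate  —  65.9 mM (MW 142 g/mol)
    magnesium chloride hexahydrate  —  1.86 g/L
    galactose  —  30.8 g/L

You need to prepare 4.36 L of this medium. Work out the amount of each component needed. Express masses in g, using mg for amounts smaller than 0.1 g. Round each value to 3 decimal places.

Scale factor relative to 1 L: 4.36.
sorbitol: 50.9 mmol/L × 182.2 g/mol × 4.36 L ÷ 1000 = 40.435 g
sodium sulfate: 65.9 mmol/L × 142 g/mol × 4.36 L ÷ 1000 = 40.800 g
magnesium chloride hexahydrate: 1.86 g/L × 4.36 L = 8.110 g
galactose: 30.8 g/L × 4.36 L = 134.288 g

sorbitol 40.435 g; sodium sulfate 40.800 g; magnesium chloride hexahydrate 8.110 g; galactose 134.288 g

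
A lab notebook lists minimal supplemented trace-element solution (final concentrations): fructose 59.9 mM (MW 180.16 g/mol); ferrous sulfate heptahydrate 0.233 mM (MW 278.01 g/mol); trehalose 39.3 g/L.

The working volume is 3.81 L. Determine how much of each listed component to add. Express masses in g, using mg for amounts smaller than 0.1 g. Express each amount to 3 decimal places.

fructose 41.116 g; ferrous sulfate heptahydrate 0.247 g; trehalose 149.733 g

Working volume: 3.81 L.
fructose: 59.9 mmol/L × 180.16 g/mol × 3.81 L ÷ 1000 = 41.116 g
ferrous sulfate heptahydrate: 0.233 mmol/L × 278.01 g/mol × 3.81 L ÷ 1000 = 0.247 g
trehalose: 39.3 g/L × 3.81 L = 149.733 g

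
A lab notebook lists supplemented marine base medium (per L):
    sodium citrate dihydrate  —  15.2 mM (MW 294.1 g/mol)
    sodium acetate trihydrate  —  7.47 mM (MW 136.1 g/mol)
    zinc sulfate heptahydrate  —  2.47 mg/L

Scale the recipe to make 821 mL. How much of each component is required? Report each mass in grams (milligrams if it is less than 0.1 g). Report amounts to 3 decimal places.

sodium citrate dihydrate 3.670 g; sodium acetate trihydrate 0.835 g; zinc sulfate heptahydrate 2.028 mg

Working volume: 821 mL = 0.821 L.
sodium citrate dihydrate: 15.2 mmol/L × 294.1 g/mol × 0.821 L ÷ 1000 = 3.670 g
sodium acetate trihydrate: 7.47 mmol/L × 136.1 g/mol × 0.821 L ÷ 1000 = 0.835 g
zinc sulfate heptahydrate: 2.47 mg/L × 0.821 L = 2.028 mg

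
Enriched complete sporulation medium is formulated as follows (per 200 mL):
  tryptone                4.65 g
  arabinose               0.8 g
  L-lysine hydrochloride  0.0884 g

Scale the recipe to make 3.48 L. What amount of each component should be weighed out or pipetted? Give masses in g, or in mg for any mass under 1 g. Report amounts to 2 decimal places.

tryptone 80.91 g; arabinose 13.92 g; L-lysine hydrochloride 1.54 g

Scale factor = 3480 mL / 200 mL = 17.4.
tryptone: 4.65 g × (3480 mL / 200 mL) = 80.91 g
arabinose: 0.8 g × (3480 mL / 200 mL) = 13.92 g
L-lysine hydrochloride: 0.0884 g × (3480 mL / 200 mL) = 1.54 g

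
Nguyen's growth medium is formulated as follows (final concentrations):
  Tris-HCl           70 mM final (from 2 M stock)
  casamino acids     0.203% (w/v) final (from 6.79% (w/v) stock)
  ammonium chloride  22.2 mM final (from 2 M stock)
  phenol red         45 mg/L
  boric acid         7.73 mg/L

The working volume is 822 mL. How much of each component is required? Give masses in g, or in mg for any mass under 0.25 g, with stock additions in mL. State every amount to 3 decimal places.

Working volume: 822 mL = 0.822 L.
Tris-HCl: C1V1 = C2V2 → 70 mM × 822 mL ÷ 2000 mM = 28.770 mL
casamino acids: C1V1 = C2V2 → 0.203% ÷ 6.79% × 822 mL = 24.575 mL
ammonium chloride: dilute stock: 22.2 mM × 822 mL ÷ 2000 mM = 9.124 mL
phenol red: 45 mg/L × 0.822 L = 36.990 mg
boric acid: 7.73 mg/L × 0.822 L = 6.354 mg

Tris-HCl 28.770 mL; casamino acids 24.575 mL; ammonium chloride 9.124 mL; phenol red 36.990 mg; boric acid 6.354 mg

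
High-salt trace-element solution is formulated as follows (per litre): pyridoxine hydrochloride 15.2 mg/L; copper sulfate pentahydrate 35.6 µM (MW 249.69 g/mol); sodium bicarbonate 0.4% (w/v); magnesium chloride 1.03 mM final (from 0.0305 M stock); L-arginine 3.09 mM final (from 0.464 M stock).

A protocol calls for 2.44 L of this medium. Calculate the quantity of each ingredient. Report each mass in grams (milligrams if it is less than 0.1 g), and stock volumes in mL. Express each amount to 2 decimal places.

Scale factor relative to 1 L: 2.44.
pyridoxine hydrochloride: 15.2 mg/L × 2.44 L = 37.09 mg
copper sulfate pentahydrate: 35.6 µmol/L × 249.69 g/mol × 2.44 L ÷ 1000 = 21.69 mg
sodium bicarbonate: 0.4 g per 100 mL × 2440 mL ÷ 100 = 9.76 g
magnesium chloride: V = C2·V2/C1 = 1.03 mM × 2440 mL ÷ 30.5 mM = 82.40 mL
L-arginine: V = C2·V2/C1 = 3.09 mM × 2440 mL ÷ 464 mM = 16.25 mL

pyridoxine hydrochloride 37.09 mg; copper sulfate pentahydrate 21.69 mg; sodium bicarbonate 9.76 g; magnesium chloride 82.40 mL; L-arginine 16.25 mL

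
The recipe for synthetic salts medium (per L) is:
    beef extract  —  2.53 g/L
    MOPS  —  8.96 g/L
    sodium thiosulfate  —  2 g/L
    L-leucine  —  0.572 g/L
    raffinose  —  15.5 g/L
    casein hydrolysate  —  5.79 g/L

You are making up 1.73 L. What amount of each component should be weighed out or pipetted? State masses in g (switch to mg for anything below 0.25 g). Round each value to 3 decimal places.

Working volume: 1.73 L.
beef extract: 2.53 g/L × 1.73 L = 4.377 g
MOPS: 8.96 g/L × 1.73 L = 15.501 g
sodium thiosulfate: 2 g/L × 1.73 L = 3.460 g
L-leucine: 0.572 g/L × 1.73 L = 0.990 g
raffinose: 15.5 g/L × 1.73 L = 26.815 g
casein hydrolysate: 5.79 g/L × 1.73 L = 10.017 g

beef extract 4.377 g; MOPS 15.501 g; sodium thiosulfate 3.460 g; L-leucine 0.990 g; raffinose 26.815 g; casein hydrolysate 10.017 g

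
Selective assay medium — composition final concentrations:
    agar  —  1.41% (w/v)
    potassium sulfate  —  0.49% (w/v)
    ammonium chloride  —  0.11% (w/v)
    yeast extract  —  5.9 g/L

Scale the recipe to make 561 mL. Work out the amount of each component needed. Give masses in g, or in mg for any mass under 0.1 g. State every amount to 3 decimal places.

agar 7.910 g; potassium sulfate 2.749 g; ammonium chloride 0.617 g; yeast extract 3.310 g

Scale factor relative to 1 L: 0.561.
agar: 1.41 g per 100 mL × 561 mL ÷ 100 = 7.910 g
potassium sulfate: 0.49 g per 100 mL × 561 mL ÷ 100 = 2.749 g
ammonium chloride: 0.11 g per 100 mL × 561 mL ÷ 100 = 0.617 g
yeast extract: 5.9 g/L × 0.561 L = 3.310 g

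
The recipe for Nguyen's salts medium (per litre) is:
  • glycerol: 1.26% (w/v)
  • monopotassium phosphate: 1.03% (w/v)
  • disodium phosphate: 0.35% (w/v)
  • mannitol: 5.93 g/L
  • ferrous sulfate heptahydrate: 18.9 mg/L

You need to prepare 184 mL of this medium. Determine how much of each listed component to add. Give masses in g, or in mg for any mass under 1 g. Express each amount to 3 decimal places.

glycerol 2.318 g; monopotassium phosphate 1.895 g; disodium phosphate 644.000 mg; mannitol 1.091 g; ferrous sulfate heptahydrate 3.478 mg

Working volume: 184 mL = 0.184 L.
glycerol: 1.26 g per 100 mL × 184 mL ÷ 100 = 2.318 g
monopotassium phosphate: 1.03% w/v = 10.3 g/L → 10.3 × 0.184 L = 1.895 g
disodium phosphate: 0.35 g per 100 mL × 184 mL ÷ 100 = 0.644 g = 644.000 mg
mannitol: 5.93 g/L × 0.184 L = 1.091 g
ferrous sulfate heptahydrate: 18.9 mg/L × 0.184 L = 3.478 mg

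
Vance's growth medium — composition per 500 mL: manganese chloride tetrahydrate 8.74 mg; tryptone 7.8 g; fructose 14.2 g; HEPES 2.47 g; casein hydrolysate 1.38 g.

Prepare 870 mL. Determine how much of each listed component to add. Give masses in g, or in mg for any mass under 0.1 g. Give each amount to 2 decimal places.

manganese chloride tetrahydrate 15.21 mg; tryptone 13.57 g; fructose 24.71 g; HEPES 4.30 g; casein hydrolysate 2.40 g

Ratio of target to recipe volume: 870 / 500 = 1.74.
manganese chloride tetrahydrate: 8.74 mg × (870 mL / 500 mL) = 15.21 mg
tryptone: 7.8 g × (870 mL / 500 mL) = 13.57 g
fructose: 14.2 g × (870 mL / 500 mL) = 24.71 g
HEPES: 2.47 g × (870 mL / 500 mL) = 4.30 g
casein hydrolysate: 1.38 g × (870 mL / 500 mL) = 2.40 g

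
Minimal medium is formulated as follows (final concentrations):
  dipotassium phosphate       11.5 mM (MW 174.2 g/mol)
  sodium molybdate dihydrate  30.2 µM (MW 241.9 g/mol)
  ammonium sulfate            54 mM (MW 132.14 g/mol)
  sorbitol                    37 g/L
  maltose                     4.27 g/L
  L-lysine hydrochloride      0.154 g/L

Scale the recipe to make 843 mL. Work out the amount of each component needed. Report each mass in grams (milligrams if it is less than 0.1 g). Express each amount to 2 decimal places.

dipotassium phosphate 1.69 g; sodium molybdate dihydrate 6.16 mg; ammonium sulfate 6.02 g; sorbitol 31.19 g; maltose 3.60 g; L-lysine hydrochloride 0.13 g

Scale factor relative to 1 L: 0.843.
dipotassium phosphate: 11.5 mmol/L × 174.2 g/mol × 0.843 L ÷ 1000 = 1.69 g
sodium molybdate dihydrate: 30.2 µmol/L × 241.9 g/mol × 0.843 L ÷ 1000 = 6.16 mg
ammonium sulfate: 54 mmol/L × 132.14 g/mol × 0.843 L ÷ 1000 = 6.02 g
sorbitol: 37 g/L × 0.843 L = 31.19 g
maltose: 4.27 g/L × 0.843 L = 3.60 g
L-lysine hydrochloride: 0.154 g/L × 0.843 L = 0.13 g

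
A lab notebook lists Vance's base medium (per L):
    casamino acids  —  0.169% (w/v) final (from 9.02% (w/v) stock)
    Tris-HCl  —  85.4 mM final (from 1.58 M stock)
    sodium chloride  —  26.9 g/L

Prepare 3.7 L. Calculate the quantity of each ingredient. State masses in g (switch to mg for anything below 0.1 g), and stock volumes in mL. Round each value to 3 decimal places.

casamino acids 69.324 mL; Tris-HCl 199.987 mL; sodium chloride 99.530 g

Scale factor relative to 1 L: 3.7.
casamino acids: V = C2·V2/C1 = 0.169% ÷ 9.02% × 3700 mL = 69.324 mL
Tris-HCl: C1V1 = C2V2 → 85.4 mM × 3700 mL ÷ 1580 mM = 199.987 mL
sodium chloride: 26.9 g/L × 3.7 L = 99.530 g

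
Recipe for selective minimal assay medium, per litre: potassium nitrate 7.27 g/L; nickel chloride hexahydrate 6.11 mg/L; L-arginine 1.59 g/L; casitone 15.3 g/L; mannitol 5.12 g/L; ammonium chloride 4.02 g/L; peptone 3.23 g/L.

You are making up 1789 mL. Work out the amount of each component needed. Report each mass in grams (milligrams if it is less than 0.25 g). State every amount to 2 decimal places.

Working volume: 1789 mL = 1.789 L.
potassium nitrate: 7.27 g/L × 1.789 L = 13.01 g
nickel chloride hexahydrate: 6.11 mg/L × 1.789 L = 10.93 mg
L-arginine: 1.59 g/L × 1.789 L = 2.84 g
casitone: 15.3 g/L × 1.789 L = 27.37 g
mannitol: 5.12 g/L × 1.789 L = 9.16 g
ammonium chloride: 4.02 g/L × 1.789 L = 7.19 g
peptone: 3.23 g/L × 1.789 L = 5.78 g

potassium nitrate 13.01 g; nickel chloride hexahydrate 10.93 mg; L-arginine 2.84 g; casitone 27.37 g; mannitol 9.16 g; ammonium chloride 7.19 g; peptone 5.78 g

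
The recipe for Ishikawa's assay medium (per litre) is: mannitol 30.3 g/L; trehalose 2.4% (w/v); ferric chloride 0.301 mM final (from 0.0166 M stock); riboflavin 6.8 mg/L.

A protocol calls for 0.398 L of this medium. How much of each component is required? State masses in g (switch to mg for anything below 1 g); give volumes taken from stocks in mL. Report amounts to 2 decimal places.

Scale factor relative to 1 L: 0.398.
mannitol: 30.3 g/L × 0.398 L = 12.06 g
trehalose: 2.4% w/v = 24 g/L → 24 × 0.398 L = 9.55 g
ferric chloride: C1V1 = C2V2 → 0.301 mM × 398 mL ÷ 16.6 mM = 7.22 mL
riboflavin: 6.8 mg/L × 0.398 L = 2.71 mg

mannitol 12.06 g; trehalose 9.55 g; ferric chloride 7.22 mL; riboflavin 2.71 mg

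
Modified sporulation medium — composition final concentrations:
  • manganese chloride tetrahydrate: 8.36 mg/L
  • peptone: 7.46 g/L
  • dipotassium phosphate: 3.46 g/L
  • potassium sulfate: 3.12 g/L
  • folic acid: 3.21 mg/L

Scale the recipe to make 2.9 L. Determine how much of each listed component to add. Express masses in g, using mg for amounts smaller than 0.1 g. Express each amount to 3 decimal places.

Working volume: 2.9 L.
manganese chloride tetrahydrate: 8.36 mg/L × 2.9 L = 24.244 mg
peptone: 7.46 g/L × 2.9 L = 21.634 g
dipotassium phosphate: 3.46 g/L × 2.9 L = 10.034 g
potassium sulfate: 3.12 g/L × 2.9 L = 9.048 g
folic acid: 3.21 mg/L × 2.9 L = 9.309 mg

manganese chloride tetrahydrate 24.244 mg; peptone 21.634 g; dipotassium phosphate 10.034 g; potassium sulfate 9.048 g; folic acid 9.309 mg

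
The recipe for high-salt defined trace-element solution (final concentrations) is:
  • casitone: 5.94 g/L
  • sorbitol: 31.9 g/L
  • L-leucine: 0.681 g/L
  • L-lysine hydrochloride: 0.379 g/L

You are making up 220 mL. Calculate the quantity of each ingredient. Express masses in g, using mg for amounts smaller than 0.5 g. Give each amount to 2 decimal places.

casitone 1.31 g; sorbitol 7.02 g; L-leucine 149.82 mg; L-lysine hydrochloride 83.38 mg

Working volume: 220 mL = 0.22 L.
casitone: 5.94 g/L × 0.22 L = 1.31 g
sorbitol: 31.9 g/L × 0.22 L = 7.02 g
L-leucine: 0.681 g/L × 0.22 L = 0.14982 g = 149.82 mg
L-lysine hydrochloride: 0.379 g/L × 0.22 L = 0.08338 g = 83.38 mg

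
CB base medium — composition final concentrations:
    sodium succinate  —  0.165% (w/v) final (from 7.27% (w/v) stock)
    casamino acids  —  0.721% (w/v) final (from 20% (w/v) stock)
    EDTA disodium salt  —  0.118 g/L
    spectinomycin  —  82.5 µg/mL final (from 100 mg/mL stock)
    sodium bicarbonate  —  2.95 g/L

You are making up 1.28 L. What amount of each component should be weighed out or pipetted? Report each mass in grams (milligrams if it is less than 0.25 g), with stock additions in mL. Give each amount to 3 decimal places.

Scale factor relative to 1 L: 1.28.
sodium succinate: V = C2·V2/C1 = 0.165% ÷ 7.27% × 1280 mL = 29.051 mL
casamino acids: V = C2·V2/C1 = 0.721% ÷ 20% × 1280 mL = 46.144 mL
EDTA disodium salt: 0.118 g/L × 1.28 L = 0.15104 g = 151.040 mg
spectinomycin: C1V1 = C2V2 → 82.5 µg/mL × 1280 mL ÷ 100000 µg/mL = 1.056 mL
sodium bicarbonate: 2.95 g/L × 1.28 L = 3.776 g

sodium succinate 29.051 mL; casamino acids 46.144 mL; EDTA disodium salt 151.040 mg; spectinomycin 1.056 mL; sodium bicarbonate 3.776 g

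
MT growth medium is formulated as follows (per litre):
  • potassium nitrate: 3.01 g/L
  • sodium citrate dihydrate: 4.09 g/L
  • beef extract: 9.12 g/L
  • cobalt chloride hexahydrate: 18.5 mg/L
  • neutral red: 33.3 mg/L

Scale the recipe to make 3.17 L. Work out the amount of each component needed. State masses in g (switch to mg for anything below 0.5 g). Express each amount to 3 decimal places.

potassium nitrate 9.542 g; sodium citrate dihydrate 12.965 g; beef extract 28.910 g; cobalt chloride hexahydrate 58.645 mg; neutral red 105.561 mg

Scale factor relative to 1 L: 3.17.
potassium nitrate: 3.01 g/L × 3.17 L = 9.542 g
sodium citrate dihydrate: 4.09 g/L × 3.17 L = 12.965 g
beef extract: 9.12 g/L × 3.17 L = 28.910 g
cobalt chloride hexahydrate: 18.5 mg/L × 3.17 L = 58.645 mg
neutral red: 33.3 mg/L × 3.17 L = 105.561 mg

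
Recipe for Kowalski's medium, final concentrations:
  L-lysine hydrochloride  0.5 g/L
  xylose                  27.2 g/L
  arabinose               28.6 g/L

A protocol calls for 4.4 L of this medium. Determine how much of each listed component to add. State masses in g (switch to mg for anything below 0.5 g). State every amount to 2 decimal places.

L-lysine hydrochloride 2.20 g; xylose 119.68 g; arabinose 125.84 g

Working volume: 4.4 L.
L-lysine hydrochloride: 0.5 g/L × 4.4 L = 2.20 g
xylose: 27.2 g/L × 4.4 L = 119.68 g
arabinose: 28.6 g/L × 4.4 L = 125.84 g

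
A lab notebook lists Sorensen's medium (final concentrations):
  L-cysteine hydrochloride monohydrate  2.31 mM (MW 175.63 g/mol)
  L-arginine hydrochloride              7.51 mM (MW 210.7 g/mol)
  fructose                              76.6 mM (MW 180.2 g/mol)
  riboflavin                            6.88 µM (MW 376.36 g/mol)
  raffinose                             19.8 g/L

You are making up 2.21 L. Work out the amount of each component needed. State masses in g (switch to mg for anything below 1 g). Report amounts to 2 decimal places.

L-cysteine hydrochloride monohydrate 896.61 mg; L-arginine hydrochloride 3.50 g; fructose 30.51 g; riboflavin 5.72 mg; raffinose 43.76 g

Working volume: 2.21 L.
L-cysteine hydrochloride monohydrate: 2.31 mmol/L × 175.63 mg/mmol × 2.21 L = 896.61 mg
L-arginine hydrochloride: 7.51 mmol/L × 210.7 g/mol × 2.21 L ÷ 1000 = 3.50 g
fructose: 76.6 mmol/L × 180.2 g/mol × 2.21 L ÷ 1000 = 30.51 g
riboflavin: 6.88 µmol/L × 376.36 g/mol × 2.21 L ÷ 1000 = 5.72 mg
raffinose: 19.8 g/L × 2.21 L = 43.76 g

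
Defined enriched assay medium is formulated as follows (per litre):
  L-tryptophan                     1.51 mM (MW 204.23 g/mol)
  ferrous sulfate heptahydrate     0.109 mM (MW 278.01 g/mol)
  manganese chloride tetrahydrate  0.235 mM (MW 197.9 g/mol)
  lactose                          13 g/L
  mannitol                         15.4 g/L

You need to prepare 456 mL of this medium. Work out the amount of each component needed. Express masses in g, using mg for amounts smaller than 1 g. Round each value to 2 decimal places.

Working volume: 456 mL = 0.456 L.
L-tryptophan: 1.51 mmol/L × 204.23 mg/mmol × 0.456 L = 140.62 mg
ferrous sulfate heptahydrate: 0.109 mmol/L × 278.01 mg/mmol × 0.456 L = 13.82 mg
manganese chloride tetrahydrate: 0.235 mmol/L × 197.9 mg/mmol × 0.456 L = 21.21 mg
lactose: 13 g/L × 0.456 L = 5.93 g
mannitol: 15.4 g/L × 0.456 L = 7.02 g

L-tryptophan 140.62 mg; ferrous sulfate heptahydrate 13.82 mg; manganese chloride tetrahydrate 21.21 mg; lactose 5.93 g; mannitol 7.02 g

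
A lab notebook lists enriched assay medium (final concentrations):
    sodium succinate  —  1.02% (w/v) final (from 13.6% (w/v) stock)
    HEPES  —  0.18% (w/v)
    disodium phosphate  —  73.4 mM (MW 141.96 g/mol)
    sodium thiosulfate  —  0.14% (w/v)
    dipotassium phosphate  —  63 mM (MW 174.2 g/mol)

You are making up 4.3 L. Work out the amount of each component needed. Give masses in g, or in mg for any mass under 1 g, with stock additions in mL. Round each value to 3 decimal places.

Working volume: 4.3 L.
sodium succinate: C1V1 = C2V2 → 1.02% ÷ 13.6% × 4300 mL = 322.500 mL
HEPES: 0.18 g per 100 mL × 4300 mL ÷ 100 = 7.740 g
disodium phosphate: 73.4 mmol/L × 141.96 g/mol × 4.3 L ÷ 1000 = 44.805 g
sodium thiosulfate: 0.14% w/v = 1.4 g/L → 1.4 × 4.3 L = 6.020 g
dipotassium phosphate: 63 mmol/L × 174.2 g/mol × 4.3 L ÷ 1000 = 47.191 g

sodium succinate 322.500 mL; HEPES 7.740 g; disodium phosphate 44.805 g; sodium thiosulfate 6.020 g; dipotassium phosphate 47.191 g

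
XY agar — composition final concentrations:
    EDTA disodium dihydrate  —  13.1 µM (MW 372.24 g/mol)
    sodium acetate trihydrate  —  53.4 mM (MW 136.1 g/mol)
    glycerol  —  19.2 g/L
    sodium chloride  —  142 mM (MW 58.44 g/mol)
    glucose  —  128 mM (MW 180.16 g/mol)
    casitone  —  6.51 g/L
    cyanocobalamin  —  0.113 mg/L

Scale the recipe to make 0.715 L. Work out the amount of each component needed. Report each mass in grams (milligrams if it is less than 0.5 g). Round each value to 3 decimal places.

EDTA disodium dihydrate 3.487 mg; sodium acetate trihydrate 5.196 g; glycerol 13.728 g; sodium chloride 5.933 g; glucose 16.488 g; casitone 4.655 g; cyanocobalamin 0.081 mg

Scale factor relative to 1 L: 0.715.
EDTA disodium dihydrate: 13.1 µmol/L × 372.24 g/mol × 0.715 L ÷ 1000 = 3.487 mg
sodium acetate trihydrate: 53.4 mmol/L × 136.1 g/mol × 0.715 L ÷ 1000 = 5.196 g
glycerol: 19.2 g/L × 0.715 L = 13.728 g
sodium chloride: 142 mmol/L × 58.44 g/mol × 0.715 L ÷ 1000 = 5.933 g
glucose: 128 mmol/L × 180.16 g/mol × 0.715 L ÷ 1000 = 16.488 g
casitone: 6.51 g/L × 0.715 L = 4.655 g
cyanocobalamin: 0.113 mg/L × 0.715 L = 0.081 mg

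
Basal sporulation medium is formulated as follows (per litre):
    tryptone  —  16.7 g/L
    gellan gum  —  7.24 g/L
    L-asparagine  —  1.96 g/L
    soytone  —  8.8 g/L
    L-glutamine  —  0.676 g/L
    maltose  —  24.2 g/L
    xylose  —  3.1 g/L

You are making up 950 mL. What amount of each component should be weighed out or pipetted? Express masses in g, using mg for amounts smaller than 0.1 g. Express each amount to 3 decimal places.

Scale factor relative to 1 L: 0.95.
tryptone: 16.7 g/L × 0.95 L = 15.865 g
gellan gum: 7.24 g/L × 0.95 L = 6.878 g
L-asparagine: 1.96 g/L × 0.95 L = 1.862 g
soytone: 8.8 g/L × 0.95 L = 8.360 g
L-glutamine: 0.676 g/L × 0.95 L = 0.642 g
maltose: 24.2 g/L × 0.95 L = 22.990 g
xylose: 3.1 g/L × 0.95 L = 2.945 g

tryptone 15.865 g; gellan gum 6.878 g; L-asparagine 1.862 g; soytone 8.360 g; L-glutamine 0.642 g; maltose 22.990 g; xylose 2.945 g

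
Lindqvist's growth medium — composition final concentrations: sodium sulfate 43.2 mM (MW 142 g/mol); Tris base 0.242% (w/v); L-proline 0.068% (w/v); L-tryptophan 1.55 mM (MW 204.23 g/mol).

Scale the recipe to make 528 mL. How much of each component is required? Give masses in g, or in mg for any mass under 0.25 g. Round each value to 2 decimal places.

sodium sulfate 3.24 g; Tris base 1.28 g; L-proline 0.36 g; L-tryptophan 167.14 mg

Working volume: 528 mL = 0.528 L.
sodium sulfate: 43.2 mmol/L × 142 g/mol × 0.528 L ÷ 1000 = 3.24 g
Tris base: 0.242 g per 100 mL × 528 mL ÷ 100 = 1.28 g
L-proline: 0.068% w/v = 0.68 g/L → 0.68 × 0.528 L = 0.36 g
L-tryptophan: 1.55 mmol/L × 204.23 mg/mmol × 0.528 L = 167.14 mg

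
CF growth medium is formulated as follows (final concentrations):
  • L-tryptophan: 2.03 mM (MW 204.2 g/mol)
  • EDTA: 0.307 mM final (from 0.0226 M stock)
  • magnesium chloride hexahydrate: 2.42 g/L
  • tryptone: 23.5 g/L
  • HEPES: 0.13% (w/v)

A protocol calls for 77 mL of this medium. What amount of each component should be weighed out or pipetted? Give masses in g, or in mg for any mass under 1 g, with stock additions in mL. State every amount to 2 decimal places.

L-tryptophan 31.92 mg; EDTA 1.05 mL; magnesium chloride hexahydrate 186.34 mg; tryptone 1.81 g; HEPES 100.10 mg

Target volume = 77 mL = 0.077 L.
L-tryptophan: 2.03 mmol/L × 204.2 mg/mmol × 0.077 L = 31.92 mg
EDTA: dilute stock: 0.307 mM × 77 mL ÷ 22.6 mM = 1.05 mL
magnesium chloride hexahydrate: 2.42 g/L × 0.077 L = 0.18634 g = 186.34 mg
tryptone: 23.5 g/L × 0.077 L = 1.81 g
HEPES: 0.13 g per 100 mL × 77 mL ÷ 100 = 0.1001 g = 100.10 mg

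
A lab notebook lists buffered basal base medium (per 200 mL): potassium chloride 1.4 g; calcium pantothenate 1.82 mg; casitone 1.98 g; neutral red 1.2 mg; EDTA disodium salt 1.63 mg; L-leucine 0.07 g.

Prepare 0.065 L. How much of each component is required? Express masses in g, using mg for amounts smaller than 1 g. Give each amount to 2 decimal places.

Ratio of target to recipe volume: 65 / 200 = 0.325.
potassium chloride: 1.4 g × (65 mL / 200 mL) = 0.455 g = 455.00 mg
calcium pantothenate: 1.82 mg × (65 mL / 200 mL) = 0.59 mg
casitone: 1.98 g × (65 mL / 200 mL) = 0.6435 g = 643.50 mg
neutral red: 1.2 mg × (65 mL / 200 mL) = 0.39 mg
EDTA disodium salt: 1.63 mg × (65 mL / 200 mL) = 0.53 mg
L-leucine: 0.07 g × (65 mL / 200 mL) = 0.02275 g = 22.75 mg

potassium chloride 455.00 mg; calcium pantothenate 0.59 mg; casitone 643.50 mg; neutral red 0.39 mg; EDTA disodium salt 0.53 mg; L-leucine 22.75 mg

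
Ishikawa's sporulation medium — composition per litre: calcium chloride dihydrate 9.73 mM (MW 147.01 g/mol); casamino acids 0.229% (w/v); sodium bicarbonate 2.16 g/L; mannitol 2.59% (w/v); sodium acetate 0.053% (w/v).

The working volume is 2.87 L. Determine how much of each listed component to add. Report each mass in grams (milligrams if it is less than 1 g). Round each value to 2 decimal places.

Scale factor relative to 1 L: 2.87.
calcium chloride dihydrate: 9.73 mmol/L × 147.01 g/mol × 2.87 L ÷ 1000 = 4.11 g
casamino acids: 0.229% w/v = 2.29 g/L → 2.29 × 2.87 L = 6.57 g
sodium bicarbonate: 2.16 g/L × 2.87 L = 6.20 g
mannitol: 2.59 g per 100 mL × 2870 mL ÷ 100 = 74.33 g
sodium acetate: 0.053 g per 100 mL × 2870 mL ÷ 100 = 1.52 g

calcium chloride dihydrate 4.11 g; casamino acids 6.57 g; sodium bicarbonate 6.20 g; mannitol 74.33 g; sodium acetate 1.52 g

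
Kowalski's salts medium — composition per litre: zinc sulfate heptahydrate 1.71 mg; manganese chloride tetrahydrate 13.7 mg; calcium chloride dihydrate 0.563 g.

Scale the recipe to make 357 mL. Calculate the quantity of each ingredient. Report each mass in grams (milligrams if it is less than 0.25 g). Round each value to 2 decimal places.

zinc sulfate heptahydrate 0.61 mg; manganese chloride tetrahydrate 4.89 mg; calcium chloride dihydrate 200.99 mg

Scale factor = 357 mL / 1000 mL = 0.357.
zinc sulfate heptahydrate: 1.71 mg × (357 mL / 1000 mL) = 0.61 mg
manganese chloride tetrahydrate: 13.7 mg × (357 mL / 1000 mL) = 4.89 mg
calcium chloride dihydrate: 0.563 g × (357 mL / 1000 mL) = 0.200991 g = 200.99 mg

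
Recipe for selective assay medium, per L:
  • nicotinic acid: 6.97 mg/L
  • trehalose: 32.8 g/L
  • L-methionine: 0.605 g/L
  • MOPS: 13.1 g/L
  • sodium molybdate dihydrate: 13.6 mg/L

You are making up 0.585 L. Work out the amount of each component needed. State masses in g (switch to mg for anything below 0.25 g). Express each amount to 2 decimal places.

Scale factor relative to 1 L: 0.585.
nicotinic acid: 6.97 mg/L × 0.585 L = 4.08 mg
trehalose: 32.8 g/L × 0.585 L = 19.19 g
L-methionine: 0.605 g/L × 0.585 L = 0.35 g
MOPS: 13.1 g/L × 0.585 L = 7.66 g
sodium molybdate dihydrate: 13.6 mg/L × 0.585 L = 7.96 mg

nicotinic acid 4.08 mg; trehalose 19.19 g; L-methionine 0.35 g; MOPS 7.66 g; sodium molybdate dihydrate 7.96 mg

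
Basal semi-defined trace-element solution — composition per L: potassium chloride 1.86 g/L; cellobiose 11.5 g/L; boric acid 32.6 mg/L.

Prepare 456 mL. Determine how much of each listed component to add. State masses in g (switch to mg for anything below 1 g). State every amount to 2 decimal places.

potassium chloride 848.16 mg; cellobiose 5.24 g; boric acid 14.87 mg

Target volume = 456 mL = 0.456 L.
potassium chloride: 1.86 g/L × 0.456 L = 0.84816 g = 848.16 mg
cellobiose: 11.5 g/L × 0.456 L = 5.24 g
boric acid: 32.6 mg/L × 0.456 L = 14.87 mg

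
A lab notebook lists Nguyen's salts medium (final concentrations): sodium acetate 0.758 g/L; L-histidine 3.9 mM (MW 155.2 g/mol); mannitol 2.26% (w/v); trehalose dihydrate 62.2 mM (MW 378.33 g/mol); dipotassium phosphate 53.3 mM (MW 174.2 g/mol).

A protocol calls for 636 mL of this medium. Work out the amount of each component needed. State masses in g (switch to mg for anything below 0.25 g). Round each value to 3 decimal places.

sodium acetate 0.482 g; L-histidine 0.385 g; mannitol 14.374 g; trehalose dihydrate 14.966 g; dipotassium phosphate 5.905 g

Scale factor relative to 1 L: 0.636.
sodium acetate: 0.758 g/L × 0.636 L = 0.482 g
L-histidine: 3.9 mmol/L × 155.2 g/mol × 0.636 L ÷ 1000 = 0.385 g
mannitol: 2.26 g per 100 mL × 636 mL ÷ 100 = 14.374 g
trehalose dihydrate: 62.2 mmol/L × 378.33 g/mol × 0.636 L ÷ 1000 = 14.966 g
dipotassium phosphate: 53.3 mmol/L × 174.2 g/mol × 0.636 L ÷ 1000 = 5.905 g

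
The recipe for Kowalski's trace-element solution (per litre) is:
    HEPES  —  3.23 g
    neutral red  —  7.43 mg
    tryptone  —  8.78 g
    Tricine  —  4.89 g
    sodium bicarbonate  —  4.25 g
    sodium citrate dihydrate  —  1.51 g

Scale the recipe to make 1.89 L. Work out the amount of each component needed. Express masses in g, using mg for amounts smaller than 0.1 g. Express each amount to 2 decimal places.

HEPES 6.10 g; neutral red 14.04 mg; tryptone 16.59 g; Tricine 9.24 g; sodium bicarbonate 8.03 g; sodium citrate dihydrate 2.85 g

Ratio of target to recipe volume: 1890 / 1000 = 1.89.
HEPES: 3.23 g × (1890 mL / 1000 mL) = 6.10 g
neutral red: 7.43 mg × (1890 mL / 1000 mL) = 14.04 mg
tryptone: 8.78 g × (1890 mL / 1000 mL) = 16.59 g
Tricine: 4.89 g × (1890 mL / 1000 mL) = 9.24 g
sodium bicarbonate: 4.25 g × (1890 mL / 1000 mL) = 8.03 g
sodium citrate dihydrate: 1.51 g × (1890 mL / 1000 mL) = 2.85 g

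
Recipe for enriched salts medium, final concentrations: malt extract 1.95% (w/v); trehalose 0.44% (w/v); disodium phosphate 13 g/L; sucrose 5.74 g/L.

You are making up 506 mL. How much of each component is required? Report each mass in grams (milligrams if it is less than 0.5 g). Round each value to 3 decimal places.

Scale factor relative to 1 L: 0.506.
malt extract: 1.95 g per 100 mL × 506 mL ÷ 100 = 9.867 g
trehalose: 0.44% w/v = 4.4 g/L → 4.4 × 0.506 L = 2.226 g
disodium phosphate: 13 g/L × 0.506 L = 6.578 g
sucrose: 5.74 g/L × 0.506 L = 2.904 g

malt extract 9.867 g; trehalose 2.226 g; disodium phosphate 6.578 g; sucrose 2.904 g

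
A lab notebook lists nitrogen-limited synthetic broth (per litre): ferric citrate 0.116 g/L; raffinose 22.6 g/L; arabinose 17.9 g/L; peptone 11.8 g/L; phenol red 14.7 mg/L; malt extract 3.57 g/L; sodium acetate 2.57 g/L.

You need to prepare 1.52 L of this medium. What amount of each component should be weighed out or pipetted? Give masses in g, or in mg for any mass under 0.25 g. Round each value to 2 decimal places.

ferric citrate 176.32 mg; raffinose 34.35 g; arabinose 27.21 g; peptone 17.94 g; phenol red 22.34 mg; malt extract 5.43 g; sodium acetate 3.91 g

Scale factor relative to 1 L: 1.52.
ferric citrate: 0.116 g/L × 1.52 L = 0.17632 g = 176.32 mg
raffinose: 22.6 g/L × 1.52 L = 34.35 g
arabinose: 17.9 g/L × 1.52 L = 27.21 g
peptone: 11.8 g/L × 1.52 L = 17.94 g
phenol red: 14.7 mg/L × 1.52 L = 22.34 mg
malt extract: 3.57 g/L × 1.52 L = 5.43 g
sodium acetate: 2.57 g/L × 1.52 L = 3.91 g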